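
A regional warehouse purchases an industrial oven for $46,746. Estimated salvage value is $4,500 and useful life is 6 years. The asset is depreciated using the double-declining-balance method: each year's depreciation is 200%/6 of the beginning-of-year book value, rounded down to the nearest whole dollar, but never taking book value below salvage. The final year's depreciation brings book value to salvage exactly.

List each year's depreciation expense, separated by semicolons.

$15,582; $10,388; $6,925; $4,617; $3,078; $1,656

Depreciable base = $46,746 − $4,500 = $42,246.
Year 1: ⌊$46,746 × 200%/6⌋ = $15,582. Book value $31,164.
Year 2: ⌊$31,164 × 200%/6⌋ = $10,388. Book value $20,776.
Year 3: ⌊$20,776 × 200%/6⌋ = $6,925. Book value $13,851.
Year 4: ⌊$13,851 × 200%/6⌋ = $4,617. Book value $9,234.
Year 5: ⌊$9,234 × 200%/6⌋ = $3,078. Book value $6,156.
Year 6 (final): $6,156 − $4,500 = $1,656. Book value $4,500.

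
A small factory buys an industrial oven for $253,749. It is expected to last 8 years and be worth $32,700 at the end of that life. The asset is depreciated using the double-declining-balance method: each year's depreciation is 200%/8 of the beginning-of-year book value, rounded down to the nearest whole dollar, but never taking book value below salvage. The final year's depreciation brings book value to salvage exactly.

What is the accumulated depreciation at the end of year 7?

$219,876

Depreciable base = $253,749 − $32,700 = $221,049.
Year 1: ⌊$253,749 × 200%/8⌋ = $63,437. Book value $190,312.
Year 2: ⌊$190,312 × 200%/8⌋ = $47,578. Book value $142,734.
Year 3: ⌊$142,734 × 200%/8⌋ = $35,683. Book value $107,051.
Year 4: ⌊$107,051 × 200%/8⌋ = $26,762. Book value $80,289.
Year 5: ⌊$80,289 × 200%/8⌋ = $20,072. Book value $60,217.
Year 6: ⌊$60,217 × 200%/8⌋ = $15,054. Book value $45,163.
Year 7: ⌊$45,163 × 200%/8⌋ = $11,290. Book value $33,873.
Accumulated through year 7 = $253,749 − $33,873 = $219,876.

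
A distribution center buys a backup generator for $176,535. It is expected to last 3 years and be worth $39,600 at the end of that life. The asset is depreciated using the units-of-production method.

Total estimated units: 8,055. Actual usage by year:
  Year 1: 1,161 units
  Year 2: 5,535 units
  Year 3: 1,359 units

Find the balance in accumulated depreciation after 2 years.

Depreciable base = $176,535 − $39,600 = $136,935.
Rate = $136,935 / 8,055 units = $17 per unit.
Year 1: 1,161 × $17 = $19,737. Book value $156,798.
Year 2: 5,535 × $17 = $94,095. Book value $62,703.
Accumulated through year 2 = $176,535 − $62,703 = $113,832.

$113,832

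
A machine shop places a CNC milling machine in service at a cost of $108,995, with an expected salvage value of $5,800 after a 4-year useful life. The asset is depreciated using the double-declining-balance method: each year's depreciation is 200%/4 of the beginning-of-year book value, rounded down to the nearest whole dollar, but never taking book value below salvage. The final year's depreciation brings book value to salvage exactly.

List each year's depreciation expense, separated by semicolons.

Depreciable base = $108,995 − $5,800 = $103,195.
Year 1: ⌊$108,995 × 200%/4⌋ = $54,497. Book value $54,498.
Year 2: ⌊$54,498 × 200%/4⌋ = $27,249. Book value $27,249.
Year 3: ⌊$27,249 × 200%/4⌋ = $13,624. Book value $13,625.
Year 4 (final): $13,625 − $5,800 = $7,825. Book value $5,800.

$54,497; $27,249; $13,624; $7,825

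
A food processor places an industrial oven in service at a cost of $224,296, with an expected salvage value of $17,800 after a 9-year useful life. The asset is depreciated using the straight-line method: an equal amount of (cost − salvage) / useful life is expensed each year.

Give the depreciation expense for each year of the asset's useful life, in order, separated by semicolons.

Depreciable base = $224,296 − $17,800 = $206,496.
Annual expense = $206,496 / 9 = $22,944.
End of year 1: book value $201,352.
End of year 2: book value $178,408.
End of year 3: book value $155,464.
End of year 4: book value $132,520.
End of year 5: book value $109,576.
End of year 6: book value $86,632.
End of year 7: book value $63,688.
End of year 8: book value $40,744.
End of year 9: book value $17,800.

$22,944; $22,944; $22,944; $22,944; $22,944; $22,944; $22,944; $22,944; $22,944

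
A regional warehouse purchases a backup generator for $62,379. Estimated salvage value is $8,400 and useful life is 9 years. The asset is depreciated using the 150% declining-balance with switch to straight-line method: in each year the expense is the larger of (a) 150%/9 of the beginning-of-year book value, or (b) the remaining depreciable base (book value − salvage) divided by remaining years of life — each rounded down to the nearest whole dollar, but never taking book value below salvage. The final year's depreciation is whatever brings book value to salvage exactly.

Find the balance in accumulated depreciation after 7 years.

Depreciable base = $62,379 − $8,400 = $53,979.
Year 1: DB = ⌊$62,379 × 150%/9⌋ = $10,396; SL = ⌊$53,979/9⌋ = $5,997 → take DB $10,396. Book value $51,983.
Year 2: DB = ⌊$51,983 × 150%/9⌋ = $8,663; SL = ⌊$43,583/8⌋ = $5,447 → take DB $8,663. Book value $43,320.
Year 3: DB = ⌊$43,320 × 150%/9⌋ = $7,220; SL = ⌊$34,920/7⌋ = $4,988 → take DB $7,220. Book value $36,100.
Year 4: DB = ⌊$36,100 × 150%/9⌋ = $6,016; SL = ⌊$27,700/6⌋ = $4,616 → take DB $6,016. Book value $30,084.
Year 5: DB = ⌊$30,084 × 150%/9⌋ = $5,014; SL = ⌊$21,684/5⌋ = $4,336 → take DB $5,014. Book value $25,070.
Year 6: DB = ⌊$25,070 × 150%/9⌋ = $4,178; SL = ⌊$16,670/4⌋ = $4,167 → take DB $4,178. Book value $20,892.
Year 7: DB = ⌊$20,892 × 150%/9⌋ = $3,482; SL = ⌊$12,492/3⌋ = $4,164 → take SL $4,164. Book value $16,728.
Accumulated through year 7 = $62,379 − $16,728 = $45,651.

$45,651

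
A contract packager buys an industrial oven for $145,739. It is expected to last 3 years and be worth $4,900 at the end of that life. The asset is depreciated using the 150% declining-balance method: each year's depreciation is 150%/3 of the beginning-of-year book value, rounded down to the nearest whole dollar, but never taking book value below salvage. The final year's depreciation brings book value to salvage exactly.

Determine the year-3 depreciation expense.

Depreciable base = $145,739 − $4,900 = $140,839.
Year 1: ⌊$145,739 × 150%/3⌋ = $72,869. Book value $72,870.
Year 2: ⌊$72,870 × 150%/3⌋ = $36,435. Book value $36,435.
Year 3 (final): $36,435 − $4,900 = $31,535. Book value $4,900.

$31,535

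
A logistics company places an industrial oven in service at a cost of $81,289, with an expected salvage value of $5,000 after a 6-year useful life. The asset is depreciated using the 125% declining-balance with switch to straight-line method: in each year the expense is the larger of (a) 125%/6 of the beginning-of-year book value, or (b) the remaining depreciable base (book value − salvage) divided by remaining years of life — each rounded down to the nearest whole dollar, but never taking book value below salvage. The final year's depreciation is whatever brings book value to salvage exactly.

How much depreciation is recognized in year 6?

$11,487

Depreciable base = $81,289 − $5,000 = $76,289.
Year 1: DB = ⌊$81,289 × 125%/6⌋ = $16,935; SL = ⌊$76,289/6⌋ = $12,714 → take DB $16,935. Book value $64,354.
Year 2: DB = ⌊$64,354 × 125%/6⌋ = $13,407; SL = ⌊$59,354/5⌋ = $11,870 → take DB $13,407. Book value $50,947.
Year 3: DB = ⌊$50,947 × 125%/6⌋ = $10,613; SL = ⌊$45,947/4⌋ = $11,486 → take SL $11,486. Book value $39,461.
Year 4: DB = ⌊$39,461 × 125%/6⌋ = $8,221; SL = ⌊$34,461/3⌋ = $11,487 → take SL $11,487. Book value $27,974.
Year 5: DB = ⌊$27,974 × 125%/6⌋ = $5,827; SL = ⌊$22,974/2⌋ = $11,487 → take SL $11,487. Book value $16,487.
Year 6 (final): $16,487 − $5,000 = $11,487. Book value $5,000.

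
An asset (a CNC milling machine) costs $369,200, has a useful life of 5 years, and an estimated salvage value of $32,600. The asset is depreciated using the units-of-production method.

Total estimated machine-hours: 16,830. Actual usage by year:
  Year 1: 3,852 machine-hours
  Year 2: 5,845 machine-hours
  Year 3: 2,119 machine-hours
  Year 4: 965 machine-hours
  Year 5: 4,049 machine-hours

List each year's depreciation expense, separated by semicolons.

$77,040; $116,900; $42,380; $19,300; $80,980

Depreciable base = $369,200 − $32,600 = $336,600.
Rate = $336,600 / 16,830 machine-hours = $20 per machine-hour.
Year 1: 3,852 × $20 = $77,040. Book value $292,160.
Year 2: 5,845 × $20 = $116,900. Book value $175,260.
Year 3: 2,119 × $20 = $42,380. Book value $132,880.
Year 4: 965 × $20 = $19,300. Book value $113,580.
Year 5: 4,049 × $20 = $80,980. Book value $32,600.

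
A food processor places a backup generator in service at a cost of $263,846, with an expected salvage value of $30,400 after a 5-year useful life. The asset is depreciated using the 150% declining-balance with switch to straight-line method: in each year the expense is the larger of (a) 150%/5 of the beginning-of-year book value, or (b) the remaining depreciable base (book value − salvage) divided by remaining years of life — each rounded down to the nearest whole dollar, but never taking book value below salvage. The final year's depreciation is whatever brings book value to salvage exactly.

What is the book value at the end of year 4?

Depreciable base = $263,846 − $30,400 = $233,446.
Year 1: DB = ⌊$263,846 × 150%/5⌋ = $79,153; SL = ⌊$233,446/5⌋ = $46,689 → take DB $79,153. Book value $184,693.
Year 2: DB = ⌊$184,693 × 150%/5⌋ = $55,407; SL = ⌊$154,293/4⌋ = $38,573 → take DB $55,407. Book value $129,286.
Year 3: DB = ⌊$129,286 × 150%/5⌋ = $38,785; SL = ⌊$98,886/3⌋ = $32,962 → take DB $38,785. Book value $90,501.
Year 4: DB = ⌊$90,501 × 150%/5⌋ = $27,150; SL = ⌊$60,101/2⌋ = $30,050 → take SL $30,050. Book value $60,451.

$60,451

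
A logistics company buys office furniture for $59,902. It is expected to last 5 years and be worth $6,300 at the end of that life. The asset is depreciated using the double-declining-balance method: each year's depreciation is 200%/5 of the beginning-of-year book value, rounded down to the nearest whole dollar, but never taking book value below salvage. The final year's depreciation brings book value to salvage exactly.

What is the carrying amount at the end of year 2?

$21,566

Depreciable base = $59,902 − $6,300 = $53,602.
Year 1: ⌊$59,902 × 200%/5⌋ = $23,960. Book value $35,942.
Year 2: ⌊$35,942 × 200%/5⌋ = $14,376. Book value $21,566.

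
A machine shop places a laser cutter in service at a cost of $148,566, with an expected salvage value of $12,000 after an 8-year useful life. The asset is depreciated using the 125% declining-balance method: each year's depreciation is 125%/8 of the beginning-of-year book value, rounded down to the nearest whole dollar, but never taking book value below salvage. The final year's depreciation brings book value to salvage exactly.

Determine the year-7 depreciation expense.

Depreciable base = $148,566 − $12,000 = $136,566.
Year 1: ⌊$148,566 × 125%/8⌋ = $23,213. Book value $125,353.
Year 2: ⌊$125,353 × 125%/8⌋ = $19,586. Book value $105,767.
Year 3: ⌊$105,767 × 125%/8⌋ = $16,526. Book value $89,241.
Year 4: ⌊$89,241 × 125%/8⌋ = $13,943. Book value $75,298.
Year 5: ⌊$75,298 × 125%/8⌋ = $11,765. Book value $63,533.
Year 6: ⌊$63,533 × 125%/8⌋ = $9,927. Book value $53,606.
Year 7: ⌊$53,606 × 125%/8⌋ = $8,375. Book value $45,231.

$8,375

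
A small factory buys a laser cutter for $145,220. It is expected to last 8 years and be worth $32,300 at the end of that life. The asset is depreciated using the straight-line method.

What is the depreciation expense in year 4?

Depreciable base = $145,220 − $32,300 = $112,920.
Annual expense = $112,920 / 8 = $14,115.

$14,115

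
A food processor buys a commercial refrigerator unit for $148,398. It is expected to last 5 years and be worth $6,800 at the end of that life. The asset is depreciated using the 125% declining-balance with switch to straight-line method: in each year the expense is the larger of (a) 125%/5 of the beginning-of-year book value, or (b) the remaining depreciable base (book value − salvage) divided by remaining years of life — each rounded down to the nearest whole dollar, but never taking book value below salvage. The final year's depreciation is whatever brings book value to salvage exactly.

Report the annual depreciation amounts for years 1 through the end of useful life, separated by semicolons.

Depreciable base = $148,398 − $6,800 = $141,598.
Year 1: DB = ⌊$148,398 × 125%/5⌋ = $37,099; SL = ⌊$141,598/5⌋ = $28,319 → take DB $37,099. Book value $111,299.
Year 2: DB = ⌊$111,299 × 125%/5⌋ = $27,824; SL = ⌊$104,499/4⌋ = $26,124 → take DB $27,824. Book value $83,475.
Year 3: DB = ⌊$83,475 × 125%/5⌋ = $20,868; SL = ⌊$76,675/3⌋ = $25,558 → take SL $25,558. Book value $57,917.
Year 4: DB = ⌊$57,917 × 125%/5⌋ = $14,479; SL = ⌊$51,117/2⌋ = $25,558 → take SL $25,558. Book value $32,359.
Year 5 (final): $32,359 − $6,800 = $25,559. Book value $6,800.

$37,099; $27,824; $25,558; $25,558; $25,559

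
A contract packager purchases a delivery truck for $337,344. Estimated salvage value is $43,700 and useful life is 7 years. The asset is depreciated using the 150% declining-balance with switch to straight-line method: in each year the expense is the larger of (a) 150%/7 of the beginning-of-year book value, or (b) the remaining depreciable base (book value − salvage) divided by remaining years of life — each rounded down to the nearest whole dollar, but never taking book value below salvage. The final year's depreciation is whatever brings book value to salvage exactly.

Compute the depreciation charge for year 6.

Depreciable base = $337,344 − $43,700 = $293,644.
Year 1: DB = ⌊$337,344 × 150%/7⌋ = $72,288; SL = ⌊$293,644/7⌋ = $41,949 → take DB $72,288. Book value $265,056.
Year 2: DB = ⌊$265,056 × 150%/7⌋ = $56,797; SL = ⌊$221,356/6⌋ = $36,892 → take DB $56,797. Book value $208,259.
Year 3: DB = ⌊$208,259 × 150%/7⌋ = $44,626; SL = ⌊$164,559/5⌋ = $32,911 → take DB $44,626. Book value $163,633.
Year 4: DB = ⌊$163,633 × 150%/7⌋ = $35,064; SL = ⌊$119,933/4⌋ = $29,983 → take DB $35,064. Book value $128,569.
Year 5: DB = ⌊$128,569 × 150%/7⌋ = $27,550; SL = ⌊$84,869/3⌋ = $28,289 → take SL $28,289. Book value $100,280.
Year 6: DB = ⌊$100,280 × 150%/7⌋ = $21,488; SL = ⌊$56,580/2⌋ = $28,290 → take SL $28,290. Book value $71,990.

$28,290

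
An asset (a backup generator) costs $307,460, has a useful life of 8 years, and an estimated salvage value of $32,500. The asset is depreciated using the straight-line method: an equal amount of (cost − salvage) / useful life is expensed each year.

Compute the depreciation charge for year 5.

Depreciable base = $307,460 − $32,500 = $274,960.
Annual expense = $274,960 / 8 = $34,370.

$34,370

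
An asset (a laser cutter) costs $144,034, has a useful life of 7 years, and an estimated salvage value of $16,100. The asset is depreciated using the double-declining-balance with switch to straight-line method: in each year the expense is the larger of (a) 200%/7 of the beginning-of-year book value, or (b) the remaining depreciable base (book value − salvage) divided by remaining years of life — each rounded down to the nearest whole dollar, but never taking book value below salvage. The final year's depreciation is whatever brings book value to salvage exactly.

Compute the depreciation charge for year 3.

Depreciable base = $144,034 − $16,100 = $127,934.
Year 1: DB = ⌊$144,034 × 200%/7⌋ = $41,152; SL = ⌊$127,934/7⌋ = $18,276 → take DB $41,152. Book value $102,882.
Year 2: DB = ⌊$102,882 × 200%/7⌋ = $29,394; SL = ⌊$86,782/6⌋ = $14,463 → take DB $29,394. Book value $73,488.
Year 3: DB = ⌊$73,488 × 200%/7⌋ = $20,996; SL = ⌊$57,388/5⌋ = $11,477 → take DB $20,996. Book value $52,492.

$20,996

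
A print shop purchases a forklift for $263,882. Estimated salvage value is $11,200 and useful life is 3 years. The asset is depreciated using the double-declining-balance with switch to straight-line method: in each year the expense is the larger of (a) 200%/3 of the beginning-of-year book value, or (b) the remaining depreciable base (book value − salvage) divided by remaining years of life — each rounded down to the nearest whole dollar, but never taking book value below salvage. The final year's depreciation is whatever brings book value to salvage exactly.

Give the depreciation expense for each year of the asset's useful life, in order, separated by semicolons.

Depreciable base = $263,882 − $11,200 = $252,682.
Year 1: DB = ⌊$263,882 × 200%/3⌋ = $175,921; SL = ⌊$252,682/3⌋ = $84,227 → take DB $175,921. Book value $87,961.
Year 2: DB = ⌊$87,961 × 200%/3⌋ = $58,640; SL = ⌊$76,761/2⌋ = $38,380 → take DB $58,640. Book value $29,321.
Year 3 (final): $29,321 − $11,200 = $18,121. Book value $11,200.

$175,921; $58,640; $18,121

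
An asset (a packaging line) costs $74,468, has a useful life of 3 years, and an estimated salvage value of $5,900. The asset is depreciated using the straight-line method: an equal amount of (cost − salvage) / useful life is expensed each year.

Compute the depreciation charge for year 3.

$22,856

Depreciable base = $74,468 − $5,900 = $68,568.
Annual expense = $68,568 / 3 = $22,856.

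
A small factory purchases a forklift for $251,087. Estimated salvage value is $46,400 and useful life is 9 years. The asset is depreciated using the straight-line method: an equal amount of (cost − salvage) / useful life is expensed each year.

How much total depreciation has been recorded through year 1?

$22,743

Depreciable base = $251,087 − $46,400 = $204,687.
Annual expense = $204,687 / 9 = $22,743.
End of year 1: book value $228,344.
Accumulated through year 1 = $251,087 − $228,344 = $22,743.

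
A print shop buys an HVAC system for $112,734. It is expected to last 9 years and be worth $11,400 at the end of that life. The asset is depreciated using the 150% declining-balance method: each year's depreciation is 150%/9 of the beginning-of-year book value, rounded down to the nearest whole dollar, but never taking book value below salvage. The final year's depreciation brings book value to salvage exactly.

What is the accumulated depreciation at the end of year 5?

Depreciable base = $112,734 − $11,400 = $101,334.
Year 1: ⌊$112,734 × 150%/9⌋ = $18,789. Book value $93,945.
Year 2: ⌊$93,945 × 150%/9⌋ = $15,657. Book value $78,288.
Year 3: ⌊$78,288 × 150%/9⌋ = $13,048. Book value $65,240.
Year 4: ⌊$65,240 × 150%/9⌋ = $10,873. Book value $54,367.
Year 5: ⌊$54,367 × 150%/9⌋ = $9,061. Book value $45,306.
Accumulated through year 5 = $112,734 − $45,306 = $67,428.

$67,428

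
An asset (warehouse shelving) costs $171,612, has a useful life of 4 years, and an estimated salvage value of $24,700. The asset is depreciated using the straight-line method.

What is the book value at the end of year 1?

Depreciable base = $171,612 − $24,700 = $146,912.
Annual expense = $146,912 / 4 = $36,728.
End of year 1: book value $134,884.

$134,884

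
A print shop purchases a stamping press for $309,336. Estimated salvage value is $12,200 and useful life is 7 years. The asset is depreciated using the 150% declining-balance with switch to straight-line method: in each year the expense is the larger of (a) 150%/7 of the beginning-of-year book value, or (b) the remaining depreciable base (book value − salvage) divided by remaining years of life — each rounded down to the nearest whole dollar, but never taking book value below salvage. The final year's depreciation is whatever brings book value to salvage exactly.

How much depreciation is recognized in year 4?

$34,461

Depreciable base = $309,336 − $12,200 = $297,136.
Year 1: DB = ⌊$309,336 × 150%/7⌋ = $66,286; SL = ⌊$297,136/7⌋ = $42,448 → take DB $66,286. Book value $243,050.
Year 2: DB = ⌊$243,050 × 150%/7⌋ = $52,082; SL = ⌊$230,850/6⌋ = $38,475 → take DB $52,082. Book value $190,968.
Year 3: DB = ⌊$190,968 × 150%/7⌋ = $40,921; SL = ⌊$178,768/5⌋ = $35,753 → take DB $40,921. Book value $150,047.
Year 4: DB = ⌊$150,047 × 150%/7⌋ = $32,152; SL = ⌊$137,847/4⌋ = $34,461 → take SL $34,461. Book value $115,586.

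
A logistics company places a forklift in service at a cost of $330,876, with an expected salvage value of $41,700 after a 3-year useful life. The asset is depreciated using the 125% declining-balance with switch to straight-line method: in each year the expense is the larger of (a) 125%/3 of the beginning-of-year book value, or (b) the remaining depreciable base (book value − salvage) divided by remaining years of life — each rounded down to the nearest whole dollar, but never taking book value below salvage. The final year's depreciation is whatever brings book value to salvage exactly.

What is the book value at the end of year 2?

Depreciable base = $330,876 − $41,700 = $289,176.
Year 1: DB = ⌊$330,876 × 125%/3⌋ = $137,865; SL = ⌊$289,176/3⌋ = $96,392 → take DB $137,865. Book value $193,011.
Year 2: DB = ⌊$193,011 × 125%/3⌋ = $80,421; SL = ⌊$151,311/2⌋ = $75,655 → take DB $80,421. Book value $112,590.

$112,590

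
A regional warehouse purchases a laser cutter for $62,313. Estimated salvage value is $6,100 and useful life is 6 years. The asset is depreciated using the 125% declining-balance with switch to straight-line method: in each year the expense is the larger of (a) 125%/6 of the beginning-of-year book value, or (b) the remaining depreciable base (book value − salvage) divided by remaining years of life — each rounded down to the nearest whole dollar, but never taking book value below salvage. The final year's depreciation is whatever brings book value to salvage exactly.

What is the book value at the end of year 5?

$14,339

Depreciable base = $62,313 − $6,100 = $56,213.
Year 1: DB = ⌊$62,313 × 125%/6⌋ = $12,981; SL = ⌊$56,213/6⌋ = $9,368 → take DB $12,981. Book value $49,332.
Year 2: DB = ⌊$49,332 × 125%/6⌋ = $10,277; SL = ⌊$43,232/5⌋ = $8,646 → take DB $10,277. Book value $39,055.
Year 3: DB = ⌊$39,055 × 125%/6⌋ = $8,136; SL = ⌊$32,955/4⌋ = $8,238 → take SL $8,238. Book value $30,817.
Year 4: DB = ⌊$30,817 × 125%/6⌋ = $6,420; SL = ⌊$24,717/3⌋ = $8,239 → take SL $8,239. Book value $22,578.
Year 5: DB = ⌊$22,578 × 125%/6⌋ = $4,703; SL = ⌊$16,478/2⌋ = $8,239 → take SL $8,239. Book value $14,339.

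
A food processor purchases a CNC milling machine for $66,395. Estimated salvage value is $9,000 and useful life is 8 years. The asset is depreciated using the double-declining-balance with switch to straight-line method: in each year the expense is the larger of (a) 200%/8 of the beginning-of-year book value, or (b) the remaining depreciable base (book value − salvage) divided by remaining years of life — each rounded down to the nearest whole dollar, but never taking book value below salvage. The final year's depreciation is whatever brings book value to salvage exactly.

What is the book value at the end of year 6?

Depreciable base = $66,395 − $9,000 = $57,395.
Year 1: DB = ⌊$66,395 × 200%/8⌋ = $16,598; SL = ⌊$57,395/8⌋ = $7,174 → take DB $16,598. Book value $49,797.
Year 2: DB = ⌊$49,797 × 200%/8⌋ = $12,449; SL = ⌊$40,797/7⌋ = $5,828 → take DB $12,449. Book value $37,348.
Year 3: DB = ⌊$37,348 × 200%/8⌋ = $9,337; SL = ⌊$28,348/6⌋ = $4,724 → take DB $9,337. Book value $28,011.
Year 4: DB = ⌊$28,011 × 200%/8⌋ = $7,002; SL = ⌊$19,011/5⌋ = $3,802 → take DB $7,002. Book value $21,009.
Year 5: DB = ⌊$21,009 × 200%/8⌋ = $5,252; SL = ⌊$12,009/4⌋ = $3,002 → take DB $5,252. Book value $15,757.
Year 6: DB = ⌊$15,757 × 200%/8⌋ = $3,939; SL = ⌊$6,757/3⌋ = $2,252 → take DB $3,939. Book value $11,818.

$11,818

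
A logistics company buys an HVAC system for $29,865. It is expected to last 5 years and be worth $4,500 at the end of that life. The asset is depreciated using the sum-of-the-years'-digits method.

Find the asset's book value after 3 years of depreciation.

Depreciable base = $29,865 − $4,500 = $25,365.
Sum of the years' digits = 5+4+3+2+1 = 15.
Year 1: $25,365 × 5/15 = $8,455. Book value $21,410.
Year 2: $25,365 × 4/15 = $6,764. Book value $14,646.
Year 3: $25,365 × 3/15 = $5,073. Book value $9,573.

$9,573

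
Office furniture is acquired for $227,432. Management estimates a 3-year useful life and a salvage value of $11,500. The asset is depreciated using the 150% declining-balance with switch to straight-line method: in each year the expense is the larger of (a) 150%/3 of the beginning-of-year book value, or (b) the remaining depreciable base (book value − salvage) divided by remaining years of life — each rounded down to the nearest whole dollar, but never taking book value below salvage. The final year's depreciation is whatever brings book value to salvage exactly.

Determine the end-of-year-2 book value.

$56,858

Depreciable base = $227,432 − $11,500 = $215,932.
Year 1: DB = ⌊$227,432 × 150%/3⌋ = $113,716; SL = ⌊$215,932/3⌋ = $71,977 → take DB $113,716. Book value $113,716.
Year 2: DB = ⌊$113,716 × 150%/3⌋ = $56,858; SL = ⌊$102,216/2⌋ = $51,108 → take DB $56,858. Book value $56,858.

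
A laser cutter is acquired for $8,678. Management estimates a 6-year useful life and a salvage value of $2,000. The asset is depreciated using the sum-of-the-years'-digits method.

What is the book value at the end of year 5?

Depreciable base = $8,678 − $2,000 = $6,678.
Sum of the years' digits = 6+5+4+3+2+1 = 21.
Year 1: $6,678 × 6/21 = $1,908. Book value $6,770.
Year 2: $6,678 × 5/21 = $1,590. Book value $5,180.
Year 3: $6,678 × 4/21 = $1,272. Book value $3,908.
Year 4: $6,678 × 3/21 = $954. Book value $2,954.
Year 5: $6,678 × 2/21 = $636. Book value $2,318.

$2,318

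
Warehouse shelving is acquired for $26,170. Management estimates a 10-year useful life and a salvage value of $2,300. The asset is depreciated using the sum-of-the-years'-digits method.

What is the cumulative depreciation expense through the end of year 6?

$19,530

Depreciable base = $26,170 − $2,300 = $23,870.
Sum of the years' digits = 10+9+8+7+6+5+4+3+2+1 = 55.
Year 1: $23,870 × 10/55 = $4,340. Book value $21,830.
Year 2: $23,870 × 9/55 = $3,906. Book value $17,924.
Year 3: $23,870 × 8/55 = $3,472. Book value $14,452.
Year 4: $23,870 × 7/55 = $3,038. Book value $11,414.
Year 5: $23,870 × 6/55 = $2,604. Book value $8,810.
Year 6: $23,870 × 5/55 = $2,170. Book value $6,640.
Accumulated through year 6 = $26,170 − $6,640 = $19,530.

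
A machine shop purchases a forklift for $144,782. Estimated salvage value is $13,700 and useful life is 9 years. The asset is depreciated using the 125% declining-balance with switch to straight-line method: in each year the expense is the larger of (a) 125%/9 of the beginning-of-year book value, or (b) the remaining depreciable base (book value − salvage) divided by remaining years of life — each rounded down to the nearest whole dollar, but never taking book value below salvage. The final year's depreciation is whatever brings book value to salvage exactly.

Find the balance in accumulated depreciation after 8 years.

Depreciable base = $144,782 − $13,700 = $131,082.
Year 1: DB = ⌊$144,782 × 125%/9⌋ = $20,108; SL = ⌊$131,082/9⌋ = $14,564 → take DB $20,108. Book value $124,674.
Year 2: DB = ⌊$124,674 × 125%/9⌋ = $17,315; SL = ⌊$110,974/8⌋ = $13,871 → take DB $17,315. Book value $107,359.
Year 3: DB = ⌊$107,359 × 125%/9⌋ = $14,910; SL = ⌊$93,659/7⌋ = $13,379 → take DB $14,910. Book value $92,449.
Year 4: DB = ⌊$92,449 × 125%/9⌋ = $12,840; SL = ⌊$78,749/6⌋ = $13,124 → take SL $13,124. Book value $79,325.
Year 5: DB = ⌊$79,325 × 125%/9⌋ = $11,017; SL = ⌊$65,625/5⌋ = $13,125 → take SL $13,125. Book value $66,200.
Year 6: DB = ⌊$66,200 × 125%/9⌋ = $9,194; SL = ⌊$52,500/4⌋ = $13,125 → take SL $13,125. Book value $53,075.
Year 7: DB = ⌊$53,075 × 125%/9⌋ = $7,371; SL = ⌊$39,375/3⌋ = $13,125 → take SL $13,125. Book value $39,950.
Year 8: DB = ⌊$39,950 × 125%/9⌋ = $5,548; SL = ⌊$26,250/2⌋ = $13,125 → take SL $13,125. Book value $26,825.
Accumulated through year 8 = $144,782 − $26,825 = $117,957.

$117,957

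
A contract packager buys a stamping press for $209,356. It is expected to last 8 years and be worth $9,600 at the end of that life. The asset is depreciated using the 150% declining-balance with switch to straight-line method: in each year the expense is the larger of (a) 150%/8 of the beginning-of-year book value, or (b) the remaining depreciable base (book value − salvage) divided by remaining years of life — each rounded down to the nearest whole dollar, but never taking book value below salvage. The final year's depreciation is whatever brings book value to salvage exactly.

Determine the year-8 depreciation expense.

$20,410

Depreciable base = $209,356 − $9,600 = $199,756.
Year 1: DB = ⌊$209,356 × 150%/8⌋ = $39,254; SL = ⌊$199,756/8⌋ = $24,969 → take DB $39,254. Book value $170,102.
Year 2: DB = ⌊$170,102 × 150%/8⌋ = $31,894; SL = ⌊$160,502/7⌋ = $22,928 → take DB $31,894. Book value $138,208.
Year 3: DB = ⌊$138,208 × 150%/8⌋ = $25,914; SL = ⌊$128,608/6⌋ = $21,434 → take DB $25,914. Book value $112,294.
Year 4: DB = ⌊$112,294 × 150%/8⌋ = $21,055; SL = ⌊$102,694/5⌋ = $20,538 → take DB $21,055. Book value $91,239.
Year 5: DB = ⌊$91,239 × 150%/8⌋ = $17,107; SL = ⌊$81,639/4⌋ = $20,409 → take SL $20,409. Book value $70,830.
Year 6: DB = ⌊$70,830 × 150%/8⌋ = $13,280; SL = ⌊$61,230/3⌋ = $20,410 → take SL $20,410. Book value $50,420.
Year 7: DB = ⌊$50,420 × 150%/8⌋ = $9,453; SL = ⌊$40,820/2⌋ = $20,410 → take SL $20,410. Book value $30,010.
Year 8 (final): $30,010 − $9,600 = $20,410. Book value $9,600.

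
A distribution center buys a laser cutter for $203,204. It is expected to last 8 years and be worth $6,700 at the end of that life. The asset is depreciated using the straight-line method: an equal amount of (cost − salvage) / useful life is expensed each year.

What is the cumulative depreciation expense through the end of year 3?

$73,689

Depreciable base = $203,204 − $6,700 = $196,504.
Annual expense = $196,504 / 8 = $24,563.
End of year 1: book value $178,641.
End of year 2: book value $154,078.
End of year 3: book value $129,515.
Accumulated through year 3 = $203,204 − $129,515 = $73,689.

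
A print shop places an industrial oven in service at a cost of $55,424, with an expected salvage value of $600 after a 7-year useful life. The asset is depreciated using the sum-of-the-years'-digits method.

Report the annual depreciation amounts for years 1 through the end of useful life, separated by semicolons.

Depreciable base = $55,424 − $600 = $54,824.
Sum of the years' digits = 7+6+5+4+3+2+1 = 28.
Year 1: $54,824 × 7/28 = $13,706. Book value $41,718.
Year 2: $54,824 × 6/28 = $11,748. Book value $29,970.
Year 3: $54,824 × 5/28 = $9,790. Book value $20,180.
Year 4: $54,824 × 4/28 = $7,832. Book value $12,348.
Year 5: $54,824 × 3/28 = $5,874. Book value $6,474.
Year 6: $54,824 × 2/28 = $3,916. Book value $2,558.
Year 7: $54,824 × 1/28 = $1,958. Book value $600.

$13,706; $11,748; $9,790; $7,832; $5,874; $3,916; $1,958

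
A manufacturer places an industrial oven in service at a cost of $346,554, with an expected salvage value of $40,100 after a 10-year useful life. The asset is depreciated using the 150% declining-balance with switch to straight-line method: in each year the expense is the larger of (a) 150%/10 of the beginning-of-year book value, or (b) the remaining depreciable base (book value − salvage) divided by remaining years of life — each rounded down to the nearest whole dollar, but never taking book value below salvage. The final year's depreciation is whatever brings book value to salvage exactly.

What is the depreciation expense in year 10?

$22,652

Depreciable base = $346,554 − $40,100 = $306,454.
Year 1: DB = ⌊$346,554 × 150%/10⌋ = $51,983; SL = ⌊$306,454/10⌋ = $30,645 → take DB $51,983. Book value $294,571.
Year 2: DB = ⌊$294,571 × 150%/10⌋ = $44,185; SL = ⌊$254,471/9⌋ = $28,274 → take DB $44,185. Book value $250,386.
Year 3: DB = ⌊$250,386 × 150%/10⌋ = $37,557; SL = ⌊$210,286/8⌋ = $26,285 → take DB $37,557. Book value $212,829.
Year 4: DB = ⌊$212,829 × 150%/10⌋ = $31,924; SL = ⌊$172,729/7⌋ = $24,675 → take DB $31,924. Book value $180,905.
Year 5: DB = ⌊$180,905 × 150%/10⌋ = $27,135; SL = ⌊$140,805/6⌋ = $23,467 → take DB $27,135. Book value $153,770.
Year 6: DB = ⌊$153,770 × 150%/10⌋ = $23,065; SL = ⌊$113,670/5⌋ = $22,734 → take DB $23,065. Book value $130,705.
Year 7: DB = ⌊$130,705 × 150%/10⌋ = $19,605; SL = ⌊$90,605/4⌋ = $22,651 → take SL $22,651. Book value $108,054.
Year 8: DB = ⌊$108,054 × 150%/10⌋ = $16,208; SL = ⌊$67,954/3⌋ = $22,651 → take SL $22,651. Book value $85,403.
Year 9: DB = ⌊$85,403 × 150%/10⌋ = $12,810; SL = ⌊$45,303/2⌋ = $22,651 → take SL $22,651. Book value $62,752.
Year 10 (final): $62,752 − $40,100 = $22,652. Book value $40,100.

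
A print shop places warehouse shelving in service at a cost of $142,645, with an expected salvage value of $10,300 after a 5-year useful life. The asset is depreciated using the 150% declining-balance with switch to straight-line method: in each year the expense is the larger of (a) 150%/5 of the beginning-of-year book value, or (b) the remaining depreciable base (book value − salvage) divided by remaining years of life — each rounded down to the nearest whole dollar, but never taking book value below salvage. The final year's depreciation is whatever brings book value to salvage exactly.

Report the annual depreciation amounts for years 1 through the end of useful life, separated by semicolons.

$42,793; $29,955; $20,969; $19,314; $19,314

Depreciable base = $142,645 − $10,300 = $132,345.
Year 1: DB = ⌊$142,645 × 150%/5⌋ = $42,793; SL = ⌊$132,345/5⌋ = $26,469 → take DB $42,793. Book value $99,852.
Year 2: DB = ⌊$99,852 × 150%/5⌋ = $29,955; SL = ⌊$89,552/4⌋ = $22,388 → take DB $29,955. Book value $69,897.
Year 3: DB = ⌊$69,897 × 150%/5⌋ = $20,969; SL = ⌊$59,597/3⌋ = $19,865 → take DB $20,969. Book value $48,928.
Year 4: DB = ⌊$48,928 × 150%/5⌋ = $14,678; SL = ⌊$38,628/2⌋ = $19,314 → take SL $19,314. Book value $29,614.
Year 5 (final): $29,614 − $10,300 = $19,314. Book value $10,300.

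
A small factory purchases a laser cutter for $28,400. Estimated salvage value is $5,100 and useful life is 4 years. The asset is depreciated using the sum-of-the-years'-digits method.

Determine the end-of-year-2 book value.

$12,090

Depreciable base = $28,400 − $5,100 = $23,300.
Sum of the years' digits = 4+3+2+1 = 10.
Year 1: $23,300 × 4/10 = $9,320. Book value $19,080.
Year 2: $23,300 × 3/10 = $6,990. Book value $12,090.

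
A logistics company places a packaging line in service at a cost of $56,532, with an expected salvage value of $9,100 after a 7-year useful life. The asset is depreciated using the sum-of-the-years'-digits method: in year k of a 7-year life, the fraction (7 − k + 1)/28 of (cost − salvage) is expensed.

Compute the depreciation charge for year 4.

$6,776

Depreciable base = $56,532 − $9,100 = $47,432.
Sum of the years' digits = 7+6+5+4+3+2+1 = 28.
Year 1: $47,432 × 7/28 = $11,858. Book value $44,674.
Year 2: $47,432 × 6/28 = $10,164. Book value $34,510.
Year 3: $47,432 × 5/28 = $8,470. Book value $26,040.
Year 4: $47,432 × 4/28 = $6,776. Book value $19,264.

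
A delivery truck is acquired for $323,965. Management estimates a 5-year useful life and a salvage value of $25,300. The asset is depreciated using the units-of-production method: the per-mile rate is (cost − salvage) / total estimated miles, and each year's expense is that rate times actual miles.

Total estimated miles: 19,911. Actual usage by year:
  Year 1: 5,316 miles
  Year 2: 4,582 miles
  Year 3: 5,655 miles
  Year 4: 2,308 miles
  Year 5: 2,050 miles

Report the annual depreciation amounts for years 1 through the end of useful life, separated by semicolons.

$79,740; $68,730; $84,825; $34,620; $30,750

Depreciable base = $323,965 − $25,300 = $298,665.
Rate = $298,665 / 19,911 miles = $15 per mile.
Year 1: 5,316 × $15 = $79,740. Book value $244,225.
Year 2: 4,582 × $15 = $68,730. Book value $175,495.
Year 3: 5,655 × $15 = $84,825. Book value $90,670.
Year 4: 2,308 × $15 = $34,620. Book value $56,050.
Year 5: 2,050 × $15 = $30,750. Book value $25,300.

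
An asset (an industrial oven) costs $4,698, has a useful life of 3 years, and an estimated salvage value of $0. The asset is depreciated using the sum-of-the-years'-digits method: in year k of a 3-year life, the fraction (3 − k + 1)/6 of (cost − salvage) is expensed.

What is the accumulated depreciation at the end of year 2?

Depreciable base = $4,698 − $0 = $4,698.
Sum of the years' digits = 3+2+1 = 6.
Year 1: $4,698 × 3/6 = $2,349. Book value $2,349.
Year 2: $4,698 × 2/6 = $1,566. Book value $783.
Accumulated through year 2 = $4,698 − $783 = $3,915.

$3,915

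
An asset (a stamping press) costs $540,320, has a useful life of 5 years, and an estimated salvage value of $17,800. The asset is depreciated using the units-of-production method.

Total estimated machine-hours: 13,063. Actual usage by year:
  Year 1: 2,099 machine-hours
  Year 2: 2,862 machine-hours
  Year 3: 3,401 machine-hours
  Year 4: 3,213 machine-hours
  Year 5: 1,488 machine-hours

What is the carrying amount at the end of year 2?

Depreciable base = $540,320 − $17,800 = $522,520.
Rate = $522,520 / 13,063 machine-hours = $40 per machine-hour.
Year 1: 2,099 × $40 = $83,960. Book value $456,360.
Year 2: 2,862 × $40 = $114,480. Book value $341,880.

$341,880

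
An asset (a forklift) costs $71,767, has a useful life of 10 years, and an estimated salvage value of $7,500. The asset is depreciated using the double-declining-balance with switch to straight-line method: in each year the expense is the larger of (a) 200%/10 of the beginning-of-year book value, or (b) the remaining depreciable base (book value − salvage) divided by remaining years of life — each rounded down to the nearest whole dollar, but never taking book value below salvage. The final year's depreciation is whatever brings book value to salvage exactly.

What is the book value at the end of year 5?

Depreciable base = $71,767 − $7,500 = $64,267.
Year 1: DB = ⌊$71,767 × 200%/10⌋ = $14,353; SL = ⌊$64,267/10⌋ = $6,426 → take DB $14,353. Book value $57,414.
Year 2: DB = ⌊$57,414 × 200%/10⌋ = $11,482; SL = ⌊$49,914/9⌋ = $5,546 → take DB $11,482. Book value $45,932.
Year 3: DB = ⌊$45,932 × 200%/10⌋ = $9,186; SL = ⌊$38,432/8⌋ = $4,804 → take DB $9,186. Book value $36,746.
Year 4: DB = ⌊$36,746 × 200%/10⌋ = $7,349; SL = ⌊$29,246/7⌋ = $4,178 → take DB $7,349. Book value $29,397.
Year 5: DB = ⌊$29,397 × 200%/10⌋ = $5,879; SL = ⌊$21,897/6⌋ = $3,649 → take DB $5,879. Book value $23,518.

$23,518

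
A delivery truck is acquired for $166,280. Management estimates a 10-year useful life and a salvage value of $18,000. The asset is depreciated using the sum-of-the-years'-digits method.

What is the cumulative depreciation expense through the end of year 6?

$121,320

Depreciable base = $166,280 − $18,000 = $148,280.
Sum of the years' digits = 10+9+8+7+6+5+4+3+2+1 = 55.
Year 1: $148,280 × 10/55 = $26,960. Book value $139,320.
Year 2: $148,280 × 9/55 = $24,264. Book value $115,056.
Year 3: $148,280 × 8/55 = $21,568. Book value $93,488.
Year 4: $148,280 × 7/55 = $18,872. Book value $74,616.
Year 5: $148,280 × 6/55 = $16,176. Book value $58,440.
Year 6: $148,280 × 5/55 = $13,480. Book value $44,960.
Accumulated through year 6 = $166,280 − $44,960 = $121,320.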